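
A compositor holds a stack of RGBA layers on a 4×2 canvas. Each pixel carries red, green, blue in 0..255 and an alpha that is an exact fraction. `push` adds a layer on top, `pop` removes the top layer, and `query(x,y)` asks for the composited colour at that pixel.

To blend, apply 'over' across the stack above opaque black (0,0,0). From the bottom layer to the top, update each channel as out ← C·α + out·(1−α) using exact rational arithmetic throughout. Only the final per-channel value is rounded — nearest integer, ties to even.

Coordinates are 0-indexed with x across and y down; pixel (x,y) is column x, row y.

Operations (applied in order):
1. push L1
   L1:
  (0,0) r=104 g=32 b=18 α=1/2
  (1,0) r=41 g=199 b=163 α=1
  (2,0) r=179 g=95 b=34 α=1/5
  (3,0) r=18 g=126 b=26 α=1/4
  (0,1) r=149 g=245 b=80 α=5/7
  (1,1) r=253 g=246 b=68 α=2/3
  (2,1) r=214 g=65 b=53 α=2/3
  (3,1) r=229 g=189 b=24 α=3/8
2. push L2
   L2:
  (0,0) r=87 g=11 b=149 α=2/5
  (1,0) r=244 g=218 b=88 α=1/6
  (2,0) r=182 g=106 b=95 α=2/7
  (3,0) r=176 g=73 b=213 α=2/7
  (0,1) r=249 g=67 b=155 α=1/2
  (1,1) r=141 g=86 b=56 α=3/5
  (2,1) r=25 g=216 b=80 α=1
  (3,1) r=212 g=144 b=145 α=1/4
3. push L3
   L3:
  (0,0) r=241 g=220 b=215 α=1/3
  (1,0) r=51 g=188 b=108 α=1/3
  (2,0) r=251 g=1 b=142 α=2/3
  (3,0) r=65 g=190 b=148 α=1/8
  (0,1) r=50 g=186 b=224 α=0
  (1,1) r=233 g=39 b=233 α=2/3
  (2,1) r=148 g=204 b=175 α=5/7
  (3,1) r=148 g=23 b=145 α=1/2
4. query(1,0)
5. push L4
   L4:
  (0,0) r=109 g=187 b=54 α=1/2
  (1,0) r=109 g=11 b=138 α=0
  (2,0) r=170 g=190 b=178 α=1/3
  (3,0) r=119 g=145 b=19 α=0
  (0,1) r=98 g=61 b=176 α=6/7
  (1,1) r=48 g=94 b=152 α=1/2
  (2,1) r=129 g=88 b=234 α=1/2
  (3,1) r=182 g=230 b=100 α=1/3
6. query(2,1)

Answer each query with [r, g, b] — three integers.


(1,0) stack=L1,L2,L3; from [0,0,0]:
L1 α=1: [41, 199, 163]
L2 α=1/6: [449/6, 1213/6, 301/2]
L3 α=1/3: [602/9, 1777/9, 409/3]
→ [67, 197, 136]

(2,1) stack=L1,L2,L3,L4; from [0,0,0]:
after L1 α=2/3: [428/3, 130/3, 106/3]
after L2 α=1: [25, 216, 80]
after L3 α=5/7: [790/7, 1452/7, 1035/7]
after L4 α=1/2: [1693/14, 1034/7, 2673/14]
rounded: [121, 148, 191]


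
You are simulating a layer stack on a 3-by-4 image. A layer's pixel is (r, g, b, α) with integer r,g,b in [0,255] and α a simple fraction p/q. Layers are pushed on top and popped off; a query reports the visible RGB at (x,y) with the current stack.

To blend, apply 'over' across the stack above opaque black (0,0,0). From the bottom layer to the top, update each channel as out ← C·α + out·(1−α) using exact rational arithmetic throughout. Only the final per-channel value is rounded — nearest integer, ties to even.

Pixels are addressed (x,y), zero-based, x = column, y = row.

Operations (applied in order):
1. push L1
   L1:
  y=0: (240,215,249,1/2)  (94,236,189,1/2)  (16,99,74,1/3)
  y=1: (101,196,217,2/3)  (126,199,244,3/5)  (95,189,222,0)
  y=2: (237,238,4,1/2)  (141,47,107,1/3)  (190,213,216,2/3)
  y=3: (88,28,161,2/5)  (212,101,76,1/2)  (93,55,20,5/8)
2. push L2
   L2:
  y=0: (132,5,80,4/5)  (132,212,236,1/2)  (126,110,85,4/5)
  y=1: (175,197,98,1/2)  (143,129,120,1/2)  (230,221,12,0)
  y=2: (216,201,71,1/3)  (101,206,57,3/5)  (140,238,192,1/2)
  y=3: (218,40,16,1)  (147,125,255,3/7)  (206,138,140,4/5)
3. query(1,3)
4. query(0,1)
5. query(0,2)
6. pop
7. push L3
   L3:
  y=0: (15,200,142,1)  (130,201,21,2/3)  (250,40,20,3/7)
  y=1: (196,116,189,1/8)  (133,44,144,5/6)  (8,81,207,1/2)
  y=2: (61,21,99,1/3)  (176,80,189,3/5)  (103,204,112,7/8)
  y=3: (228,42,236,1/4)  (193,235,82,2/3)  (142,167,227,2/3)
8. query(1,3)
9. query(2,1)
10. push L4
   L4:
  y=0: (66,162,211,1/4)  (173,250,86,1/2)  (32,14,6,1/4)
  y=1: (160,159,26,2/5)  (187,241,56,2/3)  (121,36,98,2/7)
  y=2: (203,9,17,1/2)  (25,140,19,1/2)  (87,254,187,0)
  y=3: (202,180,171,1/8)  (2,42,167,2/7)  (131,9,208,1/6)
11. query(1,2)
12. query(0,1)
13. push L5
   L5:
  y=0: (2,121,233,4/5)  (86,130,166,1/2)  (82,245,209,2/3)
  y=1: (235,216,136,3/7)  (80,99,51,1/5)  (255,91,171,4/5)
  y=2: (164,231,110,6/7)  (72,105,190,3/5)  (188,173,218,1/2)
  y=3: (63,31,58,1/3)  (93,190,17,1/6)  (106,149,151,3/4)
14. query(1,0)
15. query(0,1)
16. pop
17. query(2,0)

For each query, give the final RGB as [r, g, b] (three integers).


at x=1,y=3 over L1,L2:
after L1 α=1/2: [106, 101/2, 38]
after L2 α=3/7: [865/7, 577/7, 131]
rounded: [124, 82, 131]

at x=0,y=1 over L1,L2:
+L1 (α=2/3) → [202/3, 392/3, 434/3]
+L2 (α=1/2) → [727/6, 983/6, 364/3]
= [121, 164, 121]

(0,2) stack=L1,L2; from [0,0,0]:
+L1 (α=1/2) → [237/2, 119, 2]
+L2 (α=1/3) → [151, 439/3, 25]
rounded: [151, 146, 25]

(1,3) stack=L1,L3; from [0,0,0]:
after L1 α=1/2: [106, 101/2, 38]
after L3 α=2/3: [164, 347/2, 202/3]
rounded: [164, 174, 67]

query (2,1) [L1,L3] — begin 0,0,0
L1 α=0: [0, 0, 0]
L3 α=1/2: [4, 81/2, 207/2]
→ [4, 40, 104]

(1,2) stack=L1,L3,L4; from [0,0,0]:
L1 α=1/3: [47, 47/3, 107/3]
L3 α=3/5: [622/5, 814/15, 383/3]
L4 α=1/2: [747/10, 1457/15, 220/3]
→ [75, 97, 73]

at x=0,y=1 over L1,L3,L4:
+L1 (α=2/3) → [202/3, 392/3, 434/3]
+L3 (α=1/8) → [1001/12, 773/6, 3605/24]
+L4 (α=2/5) → [2281/20, 1409/10, 4021/40]
rounded: [114, 141, 101]

(1,0) stack=L1,L3,L4,L5; from [0,0,0]:
+L1 (α=1/2) → [47, 118, 189/2]
+L3 (α=2/3) → [307/3, 520/3, 91/2]
+L4 (α=1/2) → [413/3, 635/3, 263/4]
+L5 (α=1/2) → [671/6, 1025/6, 927/8]
= [112, 171, 116]

(0,1) stack=L1,L3,L4,L5; from [0,0,0]:
after L1 α=2/3: [202/3, 392/3, 434/3]
after L3 α=1/8: [1001/12, 773/6, 3605/24]
after L4 α=2/5: [2281/20, 1409/10, 4021/40]
after L5 α=3/7: [5806/35, 6058/35, 8101/70]
= [166, 173, 116]

(2,0) stack=L1,L3,L4; from [0,0,0]:
+L1 (α=1/3) → [16/3, 33, 74/3]
+L3 (α=3/7) → [2314/21, 36, 68/3]
+L4 (α=1/4) → [1269/14, 61/2, 37/2]
= [91, 30, 18]


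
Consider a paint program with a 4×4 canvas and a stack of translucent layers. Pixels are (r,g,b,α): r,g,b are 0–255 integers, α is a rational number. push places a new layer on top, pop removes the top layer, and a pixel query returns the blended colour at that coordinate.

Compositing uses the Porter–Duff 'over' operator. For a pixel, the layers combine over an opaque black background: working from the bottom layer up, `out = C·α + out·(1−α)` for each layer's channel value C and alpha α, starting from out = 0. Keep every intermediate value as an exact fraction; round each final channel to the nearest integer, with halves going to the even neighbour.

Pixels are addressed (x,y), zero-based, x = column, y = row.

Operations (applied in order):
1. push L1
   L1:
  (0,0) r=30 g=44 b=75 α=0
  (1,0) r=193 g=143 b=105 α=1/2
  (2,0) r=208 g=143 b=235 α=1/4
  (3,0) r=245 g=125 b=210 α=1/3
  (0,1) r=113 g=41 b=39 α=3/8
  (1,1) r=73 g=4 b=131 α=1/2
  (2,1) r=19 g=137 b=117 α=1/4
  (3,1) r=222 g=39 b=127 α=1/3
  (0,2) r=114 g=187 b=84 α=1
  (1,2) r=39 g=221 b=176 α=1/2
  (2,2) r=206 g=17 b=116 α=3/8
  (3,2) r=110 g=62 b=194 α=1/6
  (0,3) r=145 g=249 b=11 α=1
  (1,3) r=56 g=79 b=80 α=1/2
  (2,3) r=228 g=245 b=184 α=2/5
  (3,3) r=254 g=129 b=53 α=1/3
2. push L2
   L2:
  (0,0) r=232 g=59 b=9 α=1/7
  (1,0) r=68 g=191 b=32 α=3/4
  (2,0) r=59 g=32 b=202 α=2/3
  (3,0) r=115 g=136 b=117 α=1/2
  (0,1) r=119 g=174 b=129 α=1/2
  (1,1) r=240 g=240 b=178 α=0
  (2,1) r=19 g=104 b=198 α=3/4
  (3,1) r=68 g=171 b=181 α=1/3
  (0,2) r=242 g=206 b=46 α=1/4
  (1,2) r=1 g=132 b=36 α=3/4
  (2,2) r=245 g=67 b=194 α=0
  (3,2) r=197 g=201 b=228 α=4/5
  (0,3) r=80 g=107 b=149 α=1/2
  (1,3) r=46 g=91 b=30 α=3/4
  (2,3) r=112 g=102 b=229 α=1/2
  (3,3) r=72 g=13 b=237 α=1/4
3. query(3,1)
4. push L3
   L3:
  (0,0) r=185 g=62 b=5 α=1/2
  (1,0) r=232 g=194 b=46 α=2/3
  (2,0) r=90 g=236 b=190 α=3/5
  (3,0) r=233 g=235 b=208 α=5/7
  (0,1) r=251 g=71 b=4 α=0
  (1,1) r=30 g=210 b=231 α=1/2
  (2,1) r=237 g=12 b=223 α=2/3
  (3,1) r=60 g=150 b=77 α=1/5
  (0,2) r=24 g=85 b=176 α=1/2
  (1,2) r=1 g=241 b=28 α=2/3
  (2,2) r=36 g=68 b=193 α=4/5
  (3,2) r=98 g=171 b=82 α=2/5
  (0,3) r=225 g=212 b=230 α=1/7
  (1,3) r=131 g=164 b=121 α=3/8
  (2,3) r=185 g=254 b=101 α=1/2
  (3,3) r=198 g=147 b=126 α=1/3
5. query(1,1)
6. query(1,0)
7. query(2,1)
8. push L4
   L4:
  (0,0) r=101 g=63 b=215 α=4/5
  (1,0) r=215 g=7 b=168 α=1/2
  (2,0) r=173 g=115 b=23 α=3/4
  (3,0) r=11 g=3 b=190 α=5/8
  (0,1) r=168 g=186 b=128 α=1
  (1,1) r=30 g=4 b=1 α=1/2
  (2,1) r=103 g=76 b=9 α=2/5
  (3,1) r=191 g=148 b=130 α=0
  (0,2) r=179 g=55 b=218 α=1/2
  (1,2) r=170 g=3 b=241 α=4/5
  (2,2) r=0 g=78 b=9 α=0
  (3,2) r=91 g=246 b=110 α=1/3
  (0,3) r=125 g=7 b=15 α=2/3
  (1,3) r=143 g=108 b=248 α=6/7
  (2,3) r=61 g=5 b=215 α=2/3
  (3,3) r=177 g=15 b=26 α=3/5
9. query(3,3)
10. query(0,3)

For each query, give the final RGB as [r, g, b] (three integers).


at x=3,y=1 over L1,L2:
after L1 α=1/3: [74, 13, 127/3]
after L2 α=1/3: [72, 197/3, 797/9]
rounded: [72, 66, 89]

query (1,1) [L1,L2,L3] — begin 0,0,0
+L1 (α=1/2) → [73/2, 2, 131/2]
+L2 (α=0) → [73/2, 2, 131/2]
+L3 (α=1/2) → [133/4, 106, 593/4]
= [33, 106, 148]

query (1,0) [L1,L2,L3] — begin 0,0,0
after L1 α=1/2: [193/2, 143/2, 105/2]
after L2 α=3/4: [601/8, 1289/8, 297/8]
after L3 α=2/3: [4313/24, 4393/24, 1033/24]
rounded: [180, 183, 43]

query (2,1) [L1,L2,L3] — begin 0,0,0
+L1 (α=1/4) → [19/4, 137/4, 117/4]
+L2 (α=3/4) → [247/16, 1385/16, 2493/16]
+L3 (α=2/3) → [7831/48, 1769/48, 9629/48]
rounded: [163, 37, 201]

at x=3,y=3 over L1,L2,L3,L4:
L1 α=1/3: [254/3, 43, 53/3]
L2 α=1/4: [163/2, 71/2, 145/2]
L3 α=1/3: [361/3, 218/3, 271/3]
L4 α=3/5: [463/3, 571/15, 776/15]
rounded: [154, 38, 52]

at x=0,y=3 over L1,L2,L3,L4:
after L1 α=1: [145, 249, 11]
after L2 α=1/2: [225/2, 178, 80]
after L3 α=1/7: [900/7, 1280/7, 710/7]
after L4 α=2/3: [2650/21, 1378/21, 920/21]
rounded: [126, 66, 44]


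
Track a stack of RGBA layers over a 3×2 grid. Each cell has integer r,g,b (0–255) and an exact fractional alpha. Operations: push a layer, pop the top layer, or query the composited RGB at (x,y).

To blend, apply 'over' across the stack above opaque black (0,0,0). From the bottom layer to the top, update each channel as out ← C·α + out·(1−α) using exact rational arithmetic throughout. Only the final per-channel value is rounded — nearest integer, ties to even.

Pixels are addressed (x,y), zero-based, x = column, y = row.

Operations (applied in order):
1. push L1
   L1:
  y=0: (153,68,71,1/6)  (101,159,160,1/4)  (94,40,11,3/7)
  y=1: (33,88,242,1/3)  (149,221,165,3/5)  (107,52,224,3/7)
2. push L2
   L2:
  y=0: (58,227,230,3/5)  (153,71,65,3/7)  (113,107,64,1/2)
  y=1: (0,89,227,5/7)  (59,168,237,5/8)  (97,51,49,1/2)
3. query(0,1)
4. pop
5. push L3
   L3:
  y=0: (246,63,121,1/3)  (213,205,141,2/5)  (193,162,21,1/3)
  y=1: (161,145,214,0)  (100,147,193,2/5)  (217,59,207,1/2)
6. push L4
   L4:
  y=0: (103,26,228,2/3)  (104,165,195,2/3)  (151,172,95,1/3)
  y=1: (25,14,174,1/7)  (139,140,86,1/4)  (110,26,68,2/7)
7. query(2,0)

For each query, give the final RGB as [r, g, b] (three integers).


query (0,1) [L1,L2] — begin 0,0,0
+L1 (α=1/3) → [11, 88/3, 242/3]
+L2 (α=5/7) → [22/7, 1511/21, 3889/21]
rounded: [3, 72, 185]

at x=2,y=0 over L1,L3,L4:
L1 α=3/7: [282/7, 120/7, 33/7]
L3 α=1/3: [1915/21, 458/7, 71/7]
L4 α=1/3: [7001/63, 2120/21, 269/7]
= [111, 101, 38]


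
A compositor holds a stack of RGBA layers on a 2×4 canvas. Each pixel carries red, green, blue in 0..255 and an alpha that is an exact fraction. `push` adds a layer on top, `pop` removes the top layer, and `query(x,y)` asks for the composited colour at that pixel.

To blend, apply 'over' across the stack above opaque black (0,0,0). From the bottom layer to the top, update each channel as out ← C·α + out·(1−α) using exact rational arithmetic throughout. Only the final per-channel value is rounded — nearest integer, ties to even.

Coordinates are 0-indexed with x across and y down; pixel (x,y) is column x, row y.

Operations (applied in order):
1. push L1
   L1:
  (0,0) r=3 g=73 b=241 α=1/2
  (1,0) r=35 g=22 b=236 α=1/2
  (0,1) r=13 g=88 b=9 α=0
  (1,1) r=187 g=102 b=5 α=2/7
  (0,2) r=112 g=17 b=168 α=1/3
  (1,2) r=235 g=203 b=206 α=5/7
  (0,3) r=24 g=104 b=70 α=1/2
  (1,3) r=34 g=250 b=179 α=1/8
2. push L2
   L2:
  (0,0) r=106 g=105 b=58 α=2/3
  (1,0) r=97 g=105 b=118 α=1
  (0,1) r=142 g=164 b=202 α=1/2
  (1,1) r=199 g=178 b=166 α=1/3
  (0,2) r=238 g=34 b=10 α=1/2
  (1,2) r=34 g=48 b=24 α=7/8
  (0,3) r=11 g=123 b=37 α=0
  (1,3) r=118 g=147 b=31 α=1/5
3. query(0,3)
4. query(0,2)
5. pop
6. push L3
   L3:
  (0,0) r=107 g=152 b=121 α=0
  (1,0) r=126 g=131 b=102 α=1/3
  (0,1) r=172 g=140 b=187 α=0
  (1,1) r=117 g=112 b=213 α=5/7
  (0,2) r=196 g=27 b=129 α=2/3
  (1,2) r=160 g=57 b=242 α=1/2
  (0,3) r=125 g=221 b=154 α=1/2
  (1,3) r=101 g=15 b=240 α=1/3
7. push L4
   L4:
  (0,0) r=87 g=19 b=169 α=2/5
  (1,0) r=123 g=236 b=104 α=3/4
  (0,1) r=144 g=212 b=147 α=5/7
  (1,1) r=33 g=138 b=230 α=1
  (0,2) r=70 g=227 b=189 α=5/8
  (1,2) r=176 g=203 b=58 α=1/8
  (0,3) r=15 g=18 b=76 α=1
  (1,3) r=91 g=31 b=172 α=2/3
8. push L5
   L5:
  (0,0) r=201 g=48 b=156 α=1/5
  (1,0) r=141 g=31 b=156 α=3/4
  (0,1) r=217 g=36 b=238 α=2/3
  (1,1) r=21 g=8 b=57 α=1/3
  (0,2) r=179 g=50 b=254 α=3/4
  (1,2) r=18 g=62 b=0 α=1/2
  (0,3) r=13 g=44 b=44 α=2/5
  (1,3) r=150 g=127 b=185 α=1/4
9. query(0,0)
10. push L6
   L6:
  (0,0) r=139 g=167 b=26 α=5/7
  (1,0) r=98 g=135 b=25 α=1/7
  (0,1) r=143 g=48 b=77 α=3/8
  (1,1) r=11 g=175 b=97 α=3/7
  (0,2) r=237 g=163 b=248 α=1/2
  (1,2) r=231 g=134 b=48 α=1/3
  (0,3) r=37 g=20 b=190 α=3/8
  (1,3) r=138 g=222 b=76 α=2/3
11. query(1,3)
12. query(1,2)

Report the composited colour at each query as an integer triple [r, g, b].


query (0,3) [L1,L2] — begin 0,0,0
L1 α=1/2: [12, 52, 35]
L2 α=0: [12, 52, 35]
= [12, 52, 35]

(0,2) stack=L1,L2; from [0,0,0]:
after L1 α=1/3: [112/3, 17/3, 56]
after L2 α=1/2: [413/3, 119/6, 33]
= [138, 20, 33]

(0,0) stack=L1,L3,L4,L5; from [0,0,0]:
+L1 (α=1/2) → [3/2, 73/2, 241/2]
+L3 (α=0) → [3/2, 73/2, 241/2]
+L4 (α=2/5) → [357/10, 59/2, 1399/10]
+L5 (α=1/5) → [1719/25, 166/5, 3578/25]
= [69, 33, 143]

(1,3) stack=L1,L3,L4,L5,L6; from [0,0,0]:
L1 α=1/8: [17/4, 125/4, 179/8]
L3 α=1/3: [73/2, 155/6, 1139/12]
L4 α=2/3: [437/6, 527/18, 5267/36]
L5 α=1/4: [737/8, 1289/24, 7487/48]
L6 α=2/3: [2945/24, 11945/72, 14783/144]
→ [123, 166, 103]

(1,2) stack=L1,L3,L4,L5,L6; from [0,0,0]:
+L1 (α=5/7) → [1175/7, 145, 1030/7]
+L3 (α=1/2) → [2295/14, 101, 1362/7]
+L4 (α=1/8) → [2647/16, 455/4, 355/2]
+L5 (α=1/2) → [2935/32, 703/8, 355/4]
+L6 (α=1/3) → [6631/48, 413/4, 451/6]
= [138, 103, 75]


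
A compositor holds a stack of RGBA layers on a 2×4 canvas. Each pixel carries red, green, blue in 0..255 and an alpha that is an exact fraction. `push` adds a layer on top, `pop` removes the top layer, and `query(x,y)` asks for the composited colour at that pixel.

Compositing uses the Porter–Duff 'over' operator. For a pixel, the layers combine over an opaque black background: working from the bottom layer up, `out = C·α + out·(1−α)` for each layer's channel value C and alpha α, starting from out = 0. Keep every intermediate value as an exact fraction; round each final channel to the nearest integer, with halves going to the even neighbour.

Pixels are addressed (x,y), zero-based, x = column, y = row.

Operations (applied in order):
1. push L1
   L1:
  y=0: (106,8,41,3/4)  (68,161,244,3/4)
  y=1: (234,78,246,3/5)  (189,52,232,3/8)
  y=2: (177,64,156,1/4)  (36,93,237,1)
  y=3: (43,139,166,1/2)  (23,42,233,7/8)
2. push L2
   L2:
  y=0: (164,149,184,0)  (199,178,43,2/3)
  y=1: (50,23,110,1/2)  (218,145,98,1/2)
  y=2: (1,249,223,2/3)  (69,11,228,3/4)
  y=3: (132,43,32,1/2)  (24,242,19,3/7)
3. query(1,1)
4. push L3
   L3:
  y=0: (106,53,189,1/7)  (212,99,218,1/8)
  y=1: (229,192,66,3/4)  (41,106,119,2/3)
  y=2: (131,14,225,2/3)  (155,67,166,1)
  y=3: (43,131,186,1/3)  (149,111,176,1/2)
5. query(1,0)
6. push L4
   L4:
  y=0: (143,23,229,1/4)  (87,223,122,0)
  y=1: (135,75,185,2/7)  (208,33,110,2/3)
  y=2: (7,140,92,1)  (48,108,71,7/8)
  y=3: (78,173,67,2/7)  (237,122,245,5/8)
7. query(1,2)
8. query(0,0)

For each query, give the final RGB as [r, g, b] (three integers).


(1,1) stack=L1,L2; from [0,0,0]:
L1 α=3/8: [567/8, 39/2, 87]
L2 α=1/2: [2311/16, 329/4, 185/2]
rounded: [144, 82, 92]

at x=1,y=0 over L1,L2,L3:
+L1 (α=3/4) → [51, 483/4, 183]
+L2 (α=2/3) → [449/3, 1907/12, 269/3]
+L3 (α=1/8) → [3779/24, 14537/96, 2537/24]
= [157, 151, 106]

(1,2) stack=L1,L2,L3,L4; from [0,0,0]:
+L1 (α=1) → [36, 93, 237]
+L2 (α=3/4) → [243/4, 63/2, 921/4]
+L3 (α=1) → [155, 67, 166]
+L4 (α=7/8) → [491/8, 823/8, 663/8]
rounded: [61, 103, 83]

(0,0) stack=L1,L2,L3,L4; from [0,0,0]:
after L1 α=3/4: [159/2, 6, 123/4]
after L2 α=0: [159/2, 6, 123/4]
after L3 α=1/7: [583/7, 89/7, 747/14]
after L4 α=1/4: [1375/14, 107/7, 5447/56]
→ [98, 15, 97]


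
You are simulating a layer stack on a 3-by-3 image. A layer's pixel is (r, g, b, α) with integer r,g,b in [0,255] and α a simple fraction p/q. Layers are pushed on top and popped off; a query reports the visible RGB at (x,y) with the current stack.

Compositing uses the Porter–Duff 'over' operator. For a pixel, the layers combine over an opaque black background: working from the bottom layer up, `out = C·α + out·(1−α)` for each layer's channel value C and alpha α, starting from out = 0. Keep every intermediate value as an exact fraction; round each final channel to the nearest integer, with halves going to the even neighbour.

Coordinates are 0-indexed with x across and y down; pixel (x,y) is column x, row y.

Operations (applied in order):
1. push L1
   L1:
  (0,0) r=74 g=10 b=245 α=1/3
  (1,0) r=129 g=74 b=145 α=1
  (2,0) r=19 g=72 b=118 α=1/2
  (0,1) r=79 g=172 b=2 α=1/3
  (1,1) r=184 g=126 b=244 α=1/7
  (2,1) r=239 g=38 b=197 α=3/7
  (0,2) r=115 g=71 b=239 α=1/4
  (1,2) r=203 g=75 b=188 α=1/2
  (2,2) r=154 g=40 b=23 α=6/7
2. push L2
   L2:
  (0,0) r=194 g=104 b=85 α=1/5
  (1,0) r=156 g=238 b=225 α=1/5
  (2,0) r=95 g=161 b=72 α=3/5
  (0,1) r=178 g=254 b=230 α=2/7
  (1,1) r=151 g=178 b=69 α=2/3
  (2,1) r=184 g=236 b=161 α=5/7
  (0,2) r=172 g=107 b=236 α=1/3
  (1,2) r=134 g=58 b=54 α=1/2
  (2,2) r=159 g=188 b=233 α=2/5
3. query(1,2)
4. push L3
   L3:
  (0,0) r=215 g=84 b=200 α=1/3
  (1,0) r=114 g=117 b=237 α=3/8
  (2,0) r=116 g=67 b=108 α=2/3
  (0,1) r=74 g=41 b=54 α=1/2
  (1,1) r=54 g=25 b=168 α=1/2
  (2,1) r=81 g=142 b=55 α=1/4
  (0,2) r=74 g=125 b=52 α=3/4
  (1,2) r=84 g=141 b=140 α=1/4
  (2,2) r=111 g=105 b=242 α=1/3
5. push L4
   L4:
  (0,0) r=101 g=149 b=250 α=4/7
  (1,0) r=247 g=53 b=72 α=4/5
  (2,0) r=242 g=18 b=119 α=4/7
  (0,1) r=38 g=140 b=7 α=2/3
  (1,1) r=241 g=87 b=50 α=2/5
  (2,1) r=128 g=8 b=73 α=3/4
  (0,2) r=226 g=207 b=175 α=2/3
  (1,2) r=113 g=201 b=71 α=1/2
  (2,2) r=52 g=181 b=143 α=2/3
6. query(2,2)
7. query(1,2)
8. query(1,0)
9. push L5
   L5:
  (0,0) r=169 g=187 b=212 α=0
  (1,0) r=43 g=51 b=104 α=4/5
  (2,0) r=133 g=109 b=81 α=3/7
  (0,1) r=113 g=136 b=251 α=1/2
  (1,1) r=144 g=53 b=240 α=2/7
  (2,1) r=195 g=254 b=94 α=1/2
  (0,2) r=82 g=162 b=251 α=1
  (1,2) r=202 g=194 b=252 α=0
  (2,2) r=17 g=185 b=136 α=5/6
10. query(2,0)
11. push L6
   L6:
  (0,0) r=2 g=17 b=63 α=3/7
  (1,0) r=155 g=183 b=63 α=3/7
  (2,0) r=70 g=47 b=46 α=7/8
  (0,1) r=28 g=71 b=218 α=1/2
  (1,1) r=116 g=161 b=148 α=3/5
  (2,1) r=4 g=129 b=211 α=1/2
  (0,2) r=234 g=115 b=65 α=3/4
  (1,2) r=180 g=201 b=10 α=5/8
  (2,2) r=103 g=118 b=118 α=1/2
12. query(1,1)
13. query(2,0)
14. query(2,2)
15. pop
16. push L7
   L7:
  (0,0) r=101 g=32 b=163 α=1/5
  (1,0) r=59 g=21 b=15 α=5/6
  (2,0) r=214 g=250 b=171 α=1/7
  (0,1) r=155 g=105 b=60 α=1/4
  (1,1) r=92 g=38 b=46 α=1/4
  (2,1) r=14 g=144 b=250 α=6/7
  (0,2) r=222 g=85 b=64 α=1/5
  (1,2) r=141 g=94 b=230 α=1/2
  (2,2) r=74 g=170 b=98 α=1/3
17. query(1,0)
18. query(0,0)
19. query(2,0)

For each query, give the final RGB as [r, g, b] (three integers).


at x=1,y=2 over L1,L2:
after L1 α=1/2: [203/2, 75/2, 94]
after L2 α=1/2: [471/4, 191/4, 74]
→ [118, 48, 74]

query (2,2) [L1,L2,L3,L4] — begin 0,0,0
+L1 (α=6/7) → [132, 240/7, 138/7]
+L2 (α=2/5) → [714/5, 3352/35, 3676/35]
+L3 (α=1/3) → [661/5, 10379/105, 5274/35]
+L4 (α=2/3) → [1181/15, 48389/315, 15284/105]
→ [79, 154, 146]

query (1,2) [L1,L2,L3,L4] — begin 0,0,0
+L1 (α=1/2) → [203/2, 75/2, 94]
+L2 (α=1/2) → [471/4, 191/4, 74]
+L3 (α=1/4) → [1749/16, 1137/16, 181/2]
+L4 (α=1/2) → [3557/32, 4353/32, 323/4]
= [111, 136, 81]

at x=1,y=0 over L1,L2,L3,L4:
L1 α=1: [129, 74, 145]
L2 α=1/5: [672/5, 534/5, 161]
L3 α=3/8: [507/4, 885/8, 379/2]
L4 α=4/5: [4459/20, 2581/40, 191/2]
rounded: [223, 65, 96]

at x=2,y=0 over L1,L2,L3,L4,L5:
after L1 α=1/2: [19/2, 36, 59]
after L2 α=3/5: [304/5, 111, 334/5]
after L3 α=2/3: [488/5, 245/3, 1414/15]
after L4 α=4/7: [6304/35, 317/7, 542/5]
after L5 α=3/7: [39181/245, 3557/49, 3383/35]
→ [160, 73, 97]

query (1,1) [L1,L2,L3,L4,L5,L6] — begin 0,0,0
+L1 (α=1/7) → [184/7, 18, 244/7]
+L2 (α=2/3) → [766/7, 374/3, 1210/21]
+L3 (α=1/2) → [572/7, 449/6, 2369/21]
+L4 (α=2/5) → [1018/7, 797/10, 3069/35]
+L5 (α=2/7) → [7106/49, 1009/14, 6429/49]
+L6 (α=3/5) → [31264/245, 878/7, 34614/245]
= [128, 125, 141]

(2,0) stack=L1,L2,L3,L4,L5,L6; from [0,0,0]:
after L1 α=1/2: [19/2, 36, 59]
after L2 α=3/5: [304/5, 111, 334/5]
after L3 α=2/3: [488/5, 245/3, 1414/15]
after L4 α=4/7: [6304/35, 317/7, 542/5]
after L5 α=3/7: [39181/245, 3557/49, 3383/35]
after L6 α=7/8: [159231/1960, 9839/196, 14653/280]
rounded: [81, 50, 52]

query (2,2) [L1,L2,L3,L4,L5,L6] — begin 0,0,0
after L1 α=6/7: [132, 240/7, 138/7]
after L2 α=2/5: [714/5, 3352/35, 3676/35]
after L3 α=1/3: [661/5, 10379/105, 5274/35]
after L4 α=2/3: [1181/15, 48389/315, 15284/105]
after L5 α=5/6: [1228/45, 169882/945, 43342/315]
after L6 α=1/2: [5863/90, 140696/945, 40256/315]
rounded: [65, 149, 128]

query (1,0) [L1,L2,L3,L4,L5,L7] — begin 0,0,0
+L1 (α=1) → [129, 74, 145]
+L2 (α=1/5) → [672/5, 534/5, 161]
+L3 (α=3/8) → [507/4, 885/8, 379/2]
+L4 (α=4/5) → [4459/20, 2581/40, 191/2]
+L5 (α=4/5) → [7899/100, 10741/200, 1023/10]
+L7 (α=5/6) → [37399/600, 31741/1200, 591/20]
rounded: [62, 26, 30]

(0,0) stack=L1,L2,L3,L4,L5,L7; from [0,0,0]:
L1 α=1/3: [74/3, 10/3, 245/3]
L2 α=1/5: [878/15, 352/15, 247/3]
L3 α=1/3: [4981/45, 1964/45, 1094/9]
L4 α=4/7: [11041/105, 10904/105, 4094/21]
L5 α=0: [11041/105, 10904/105, 4094/21]
L7 α=1/5: [54769/525, 46976/525, 19799/105]
= [104, 89, 189]

query (2,0) [L1,L2,L3,L4,L5,L7] — begin 0,0,0
L1 α=1/2: [19/2, 36, 59]
L2 α=3/5: [304/5, 111, 334/5]
L3 α=2/3: [488/5, 245/3, 1414/15]
L4 α=4/7: [6304/35, 317/7, 542/5]
L5 α=3/7: [39181/245, 3557/49, 3383/35]
L7 α=1/7: [287516/1715, 33592/343, 26283/245]
→ [168, 98, 107]


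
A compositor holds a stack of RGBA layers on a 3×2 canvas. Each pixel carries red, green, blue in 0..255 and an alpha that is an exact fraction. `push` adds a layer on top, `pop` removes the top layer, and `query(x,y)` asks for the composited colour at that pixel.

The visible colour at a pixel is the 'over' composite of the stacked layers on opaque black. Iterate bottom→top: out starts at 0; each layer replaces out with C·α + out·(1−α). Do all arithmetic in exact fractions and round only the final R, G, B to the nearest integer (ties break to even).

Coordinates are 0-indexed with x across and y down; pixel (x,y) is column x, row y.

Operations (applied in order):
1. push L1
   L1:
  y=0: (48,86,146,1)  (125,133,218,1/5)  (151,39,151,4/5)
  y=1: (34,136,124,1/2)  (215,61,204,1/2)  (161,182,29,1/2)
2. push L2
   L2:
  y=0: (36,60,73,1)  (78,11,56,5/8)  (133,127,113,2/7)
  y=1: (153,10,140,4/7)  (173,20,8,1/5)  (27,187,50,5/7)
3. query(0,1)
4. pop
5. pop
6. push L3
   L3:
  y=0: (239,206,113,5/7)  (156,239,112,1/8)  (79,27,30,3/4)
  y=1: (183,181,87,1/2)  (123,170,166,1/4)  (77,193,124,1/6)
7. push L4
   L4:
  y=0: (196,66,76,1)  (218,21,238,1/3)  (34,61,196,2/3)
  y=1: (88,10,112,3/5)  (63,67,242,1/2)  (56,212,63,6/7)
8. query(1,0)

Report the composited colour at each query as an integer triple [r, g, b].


(0,1) stack=L1,L2; from [0,0,0]:
+L1 (α=1/2) → [17, 68, 62]
+L2 (α=4/7) → [663/7, 244/7, 746/7]
= [95, 35, 107]

(1,0) stack=L3,L4; from [0,0,0]:
L3 α=1/8: [39/2, 239/8, 14]
L4 α=1/3: [257/3, 323/12, 266/3]
→ [86, 27, 89]


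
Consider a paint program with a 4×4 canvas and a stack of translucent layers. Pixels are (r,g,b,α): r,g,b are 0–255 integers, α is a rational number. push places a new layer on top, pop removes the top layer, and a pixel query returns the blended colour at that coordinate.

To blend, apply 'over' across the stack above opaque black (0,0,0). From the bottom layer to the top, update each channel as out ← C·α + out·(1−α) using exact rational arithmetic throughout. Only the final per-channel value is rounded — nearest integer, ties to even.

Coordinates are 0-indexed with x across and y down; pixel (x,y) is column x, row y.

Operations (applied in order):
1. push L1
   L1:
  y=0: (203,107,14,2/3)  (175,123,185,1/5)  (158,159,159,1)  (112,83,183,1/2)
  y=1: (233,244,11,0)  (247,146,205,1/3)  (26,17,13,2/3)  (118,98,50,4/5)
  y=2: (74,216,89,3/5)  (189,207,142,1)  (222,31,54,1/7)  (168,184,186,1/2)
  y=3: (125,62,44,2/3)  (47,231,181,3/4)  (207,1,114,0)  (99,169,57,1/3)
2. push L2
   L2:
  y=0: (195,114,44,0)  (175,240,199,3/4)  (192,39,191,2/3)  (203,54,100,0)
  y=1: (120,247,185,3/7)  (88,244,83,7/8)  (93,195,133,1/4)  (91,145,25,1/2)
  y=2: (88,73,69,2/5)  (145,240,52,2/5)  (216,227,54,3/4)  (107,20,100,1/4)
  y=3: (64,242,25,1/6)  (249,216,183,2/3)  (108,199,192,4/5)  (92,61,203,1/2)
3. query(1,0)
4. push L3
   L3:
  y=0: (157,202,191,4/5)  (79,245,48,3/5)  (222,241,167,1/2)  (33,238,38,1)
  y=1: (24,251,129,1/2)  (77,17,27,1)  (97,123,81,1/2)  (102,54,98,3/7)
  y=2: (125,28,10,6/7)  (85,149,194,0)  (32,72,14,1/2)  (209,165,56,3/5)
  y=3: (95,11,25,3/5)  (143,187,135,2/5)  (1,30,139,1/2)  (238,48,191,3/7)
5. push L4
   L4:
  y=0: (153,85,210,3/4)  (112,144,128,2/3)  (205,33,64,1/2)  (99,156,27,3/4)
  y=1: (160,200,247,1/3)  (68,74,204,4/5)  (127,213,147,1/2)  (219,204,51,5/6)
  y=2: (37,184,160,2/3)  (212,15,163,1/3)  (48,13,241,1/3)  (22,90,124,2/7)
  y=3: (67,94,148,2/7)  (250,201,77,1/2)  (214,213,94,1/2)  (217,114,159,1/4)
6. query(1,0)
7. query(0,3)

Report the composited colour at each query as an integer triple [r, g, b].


query (1,0) [L1,L2] — begin 0,0,0
+L1 (α=1/5) → [35, 123/5, 37]
+L2 (α=3/4) → [140, 3723/20, 317/2]
= [140, 186, 158]

query (1,0) [L1,L2,L3,L4] — begin 0,0,0
after L1 α=1/5: [35, 123/5, 37]
after L2 α=3/4: [140, 3723/20, 317/2]
after L3 α=3/5: [517/5, 11073/50, 461/5]
after L4 α=2/3: [1637/15, 8491/50, 1741/15]
→ [109, 170, 116]

query (0,3) [L1,L2,L3,L4] — begin 0,0,0
L1 α=2/3: [250/3, 124/3, 88/3]
L2 α=1/6: [721/9, 673/9, 515/18]
L3 α=3/5: [4007/45, 1643/45, 238/9]
L4 α=2/7: [5213/63, 3335/63, 3854/63]
rounded: [83, 53, 61]


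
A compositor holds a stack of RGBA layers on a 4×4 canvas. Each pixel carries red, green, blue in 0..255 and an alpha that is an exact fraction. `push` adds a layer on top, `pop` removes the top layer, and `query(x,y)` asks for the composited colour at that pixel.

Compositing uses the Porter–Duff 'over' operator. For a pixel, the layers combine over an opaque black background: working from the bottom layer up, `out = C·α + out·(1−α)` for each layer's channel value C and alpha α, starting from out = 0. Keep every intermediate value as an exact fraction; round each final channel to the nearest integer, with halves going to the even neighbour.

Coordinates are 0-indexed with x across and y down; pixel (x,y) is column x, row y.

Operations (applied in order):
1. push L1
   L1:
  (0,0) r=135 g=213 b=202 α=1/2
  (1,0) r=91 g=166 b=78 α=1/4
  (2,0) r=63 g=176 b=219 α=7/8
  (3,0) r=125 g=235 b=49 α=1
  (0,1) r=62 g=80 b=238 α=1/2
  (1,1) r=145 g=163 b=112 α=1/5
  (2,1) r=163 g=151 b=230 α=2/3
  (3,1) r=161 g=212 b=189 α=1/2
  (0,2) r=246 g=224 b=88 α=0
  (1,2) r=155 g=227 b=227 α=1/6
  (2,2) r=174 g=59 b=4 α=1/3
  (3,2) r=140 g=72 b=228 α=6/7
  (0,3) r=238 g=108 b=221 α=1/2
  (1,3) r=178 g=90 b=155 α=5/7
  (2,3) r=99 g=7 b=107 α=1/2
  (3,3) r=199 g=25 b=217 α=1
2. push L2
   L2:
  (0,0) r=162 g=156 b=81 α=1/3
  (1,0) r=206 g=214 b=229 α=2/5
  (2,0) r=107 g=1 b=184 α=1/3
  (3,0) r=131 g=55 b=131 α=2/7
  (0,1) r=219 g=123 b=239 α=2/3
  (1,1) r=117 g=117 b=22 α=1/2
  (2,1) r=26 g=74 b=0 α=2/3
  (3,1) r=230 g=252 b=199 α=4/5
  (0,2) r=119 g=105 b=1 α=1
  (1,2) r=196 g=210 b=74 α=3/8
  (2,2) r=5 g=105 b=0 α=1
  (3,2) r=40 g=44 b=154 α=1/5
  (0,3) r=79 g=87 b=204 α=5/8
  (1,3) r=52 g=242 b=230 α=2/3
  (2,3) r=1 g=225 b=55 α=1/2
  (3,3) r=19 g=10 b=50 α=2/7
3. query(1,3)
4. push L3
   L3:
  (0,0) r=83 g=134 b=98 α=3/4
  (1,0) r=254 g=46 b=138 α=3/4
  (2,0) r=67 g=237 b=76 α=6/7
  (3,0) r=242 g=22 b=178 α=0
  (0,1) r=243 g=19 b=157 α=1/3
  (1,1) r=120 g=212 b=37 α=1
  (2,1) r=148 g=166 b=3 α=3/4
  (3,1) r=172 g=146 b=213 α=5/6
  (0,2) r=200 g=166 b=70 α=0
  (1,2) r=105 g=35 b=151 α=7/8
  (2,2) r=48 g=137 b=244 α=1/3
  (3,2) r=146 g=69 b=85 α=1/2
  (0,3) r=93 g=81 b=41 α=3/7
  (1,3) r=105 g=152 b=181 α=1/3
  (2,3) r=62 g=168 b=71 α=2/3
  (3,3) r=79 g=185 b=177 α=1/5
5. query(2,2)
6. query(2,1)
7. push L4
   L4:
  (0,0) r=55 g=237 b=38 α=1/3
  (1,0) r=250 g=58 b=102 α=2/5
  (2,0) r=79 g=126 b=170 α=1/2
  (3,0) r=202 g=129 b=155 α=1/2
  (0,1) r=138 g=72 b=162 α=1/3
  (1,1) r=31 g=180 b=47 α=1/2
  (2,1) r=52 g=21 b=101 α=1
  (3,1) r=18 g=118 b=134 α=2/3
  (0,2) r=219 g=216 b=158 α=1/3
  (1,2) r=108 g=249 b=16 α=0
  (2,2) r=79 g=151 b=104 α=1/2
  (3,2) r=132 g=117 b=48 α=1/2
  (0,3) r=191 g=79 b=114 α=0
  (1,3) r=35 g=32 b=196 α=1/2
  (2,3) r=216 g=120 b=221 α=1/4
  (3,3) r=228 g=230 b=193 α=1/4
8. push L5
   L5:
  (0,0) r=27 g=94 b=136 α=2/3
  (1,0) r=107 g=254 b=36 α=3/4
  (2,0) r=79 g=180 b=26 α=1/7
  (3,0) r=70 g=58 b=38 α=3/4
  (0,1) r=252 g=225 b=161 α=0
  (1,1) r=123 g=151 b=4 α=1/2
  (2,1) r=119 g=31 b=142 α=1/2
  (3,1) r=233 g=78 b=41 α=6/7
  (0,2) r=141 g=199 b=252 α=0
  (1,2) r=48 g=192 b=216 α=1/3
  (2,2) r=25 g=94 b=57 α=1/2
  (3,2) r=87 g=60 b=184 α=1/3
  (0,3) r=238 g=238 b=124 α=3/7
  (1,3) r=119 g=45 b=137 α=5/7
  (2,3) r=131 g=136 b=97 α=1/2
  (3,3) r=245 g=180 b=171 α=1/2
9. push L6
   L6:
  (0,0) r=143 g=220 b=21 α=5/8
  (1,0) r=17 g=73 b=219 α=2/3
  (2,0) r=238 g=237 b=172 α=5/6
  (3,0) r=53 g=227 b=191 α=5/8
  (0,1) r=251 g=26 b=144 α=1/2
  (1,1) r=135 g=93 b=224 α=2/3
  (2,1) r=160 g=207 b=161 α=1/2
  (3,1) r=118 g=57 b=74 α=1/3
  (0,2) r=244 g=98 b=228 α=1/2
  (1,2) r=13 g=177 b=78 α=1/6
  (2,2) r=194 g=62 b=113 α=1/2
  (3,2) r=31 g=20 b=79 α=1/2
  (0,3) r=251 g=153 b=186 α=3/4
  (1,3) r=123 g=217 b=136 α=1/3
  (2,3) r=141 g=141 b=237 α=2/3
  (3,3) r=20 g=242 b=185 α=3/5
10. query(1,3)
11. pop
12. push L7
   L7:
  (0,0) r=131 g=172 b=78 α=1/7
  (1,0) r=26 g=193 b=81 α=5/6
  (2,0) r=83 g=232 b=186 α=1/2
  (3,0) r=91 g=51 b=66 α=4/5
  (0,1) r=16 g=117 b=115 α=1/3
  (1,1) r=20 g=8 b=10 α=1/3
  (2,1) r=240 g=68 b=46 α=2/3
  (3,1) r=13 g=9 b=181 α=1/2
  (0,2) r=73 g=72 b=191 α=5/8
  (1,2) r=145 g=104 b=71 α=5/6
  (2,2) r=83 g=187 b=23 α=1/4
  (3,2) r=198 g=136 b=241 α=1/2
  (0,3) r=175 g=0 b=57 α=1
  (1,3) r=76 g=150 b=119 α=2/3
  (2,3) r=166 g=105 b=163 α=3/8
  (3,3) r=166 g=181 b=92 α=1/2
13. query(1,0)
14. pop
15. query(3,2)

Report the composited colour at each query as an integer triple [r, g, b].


query (1,3) [L1,L2] — begin 0,0,0
L1 α=5/7: [890/7, 450/7, 775/7]
L2 α=2/3: [1618/21, 3838/21, 3995/21]
rounded: [77, 183, 190]

(2,2) stack=L1,L2,L3; from [0,0,0]:
+L1 (α=1/3) → [58, 59/3, 4/3]
+L2 (α=1) → [5, 105, 0]
+L3 (α=1/3) → [58/3, 347/3, 244/3]
= [19, 116, 81]

query (2,1) [L1,L2,L3] — begin 0,0,0
L1 α=2/3: [326/3, 302/3, 460/3]
L2 α=2/3: [482/9, 746/9, 460/9]
L3 α=3/4: [2239/18, 1307/9, 541/36]
→ [124, 145, 15]

query (1,3) [L1,L2,L3,L4,L5,L6] — begin 0,0,0
L1 α=5/7: [890/7, 450/7, 775/7]
L2 α=2/3: [1618/21, 3838/21, 3995/21]
L3 α=1/3: [5441/63, 10868/63, 11791/63]
L4 α=1/2: [3823/63, 6442/63, 24139/126]
L5 α=5/7: [45131/441, 27059/441, 67294/441]
L6 α=1/3: [144505/1323, 149815/1323, 194564/1323]
= [109, 113, 147]

at x=1,y=0 over L1,L2,L3,L4,L5,L7:
+L1 (α=1/4) → [91/4, 83/2, 39/2]
+L2 (α=2/5) → [1921/20, 221/2, 1033/10]
+L3 (α=3/4) → [17161/80, 497/8, 5173/40]
+L4 (α=2/5) → [91483/400, 2419/40, 23679/200]
+L5 (α=3/4) → [219883/1600, 32899/160, 45279/800]
+L7 (α=5/6) → [427883/9600, 62433/320, 123093/1600]
→ [45, 195, 77]

(3,2) stack=L1,L2,L3,L4,L5; from [0,0,0]:
after L1 α=6/7: [120, 432/7, 1368/7]
after L2 α=1/5: [104, 2036/35, 1310/7]
after L3 α=1/2: [125, 4451/70, 1905/14]
after L4 α=1/2: [257/2, 12641/140, 2577/28]
after L5 α=1/3: [344/3, 16841/210, 5153/42]
= [115, 80, 123]


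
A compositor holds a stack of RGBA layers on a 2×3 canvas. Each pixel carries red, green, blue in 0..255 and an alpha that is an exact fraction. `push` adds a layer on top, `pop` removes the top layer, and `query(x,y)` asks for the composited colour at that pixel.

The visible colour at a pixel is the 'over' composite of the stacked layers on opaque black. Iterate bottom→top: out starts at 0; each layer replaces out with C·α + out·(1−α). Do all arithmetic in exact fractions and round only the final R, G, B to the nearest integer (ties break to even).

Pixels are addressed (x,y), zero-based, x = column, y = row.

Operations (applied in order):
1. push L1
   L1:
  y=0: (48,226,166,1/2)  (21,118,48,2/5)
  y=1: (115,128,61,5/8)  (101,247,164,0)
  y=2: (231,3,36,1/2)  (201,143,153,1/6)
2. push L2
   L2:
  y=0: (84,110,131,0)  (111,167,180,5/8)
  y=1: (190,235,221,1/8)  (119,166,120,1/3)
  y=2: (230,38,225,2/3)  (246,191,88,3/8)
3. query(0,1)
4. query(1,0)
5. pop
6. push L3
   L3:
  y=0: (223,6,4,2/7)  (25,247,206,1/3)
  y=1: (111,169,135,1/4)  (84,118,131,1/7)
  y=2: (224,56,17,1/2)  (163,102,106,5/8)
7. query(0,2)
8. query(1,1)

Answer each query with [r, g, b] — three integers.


at x=0,y=1 over L1,L2:
+L1 (α=5/8) → [575/8, 80, 305/8]
+L2 (α=1/8) → [5545/64, 795/8, 3903/64]
= [87, 99, 61]

(1,0) stack=L1,L2; from [0,0,0]:
L1 α=2/5: [42/5, 236/5, 96/5]
L2 α=5/8: [2901/40, 4883/40, 1197/10]
rounded: [73, 122, 120]

at x=0,y=2 over L1,L3:
+L1 (α=1/2) → [231/2, 3/2, 18]
+L3 (α=1/2) → [679/4, 115/4, 35/2]
rounded: [170, 29, 18]

at x=1,y=1 over L1,L3:
after L1 α=0: [0, 0, 0]
after L3 α=1/7: [12, 118/7, 131/7]
= [12, 17, 19]


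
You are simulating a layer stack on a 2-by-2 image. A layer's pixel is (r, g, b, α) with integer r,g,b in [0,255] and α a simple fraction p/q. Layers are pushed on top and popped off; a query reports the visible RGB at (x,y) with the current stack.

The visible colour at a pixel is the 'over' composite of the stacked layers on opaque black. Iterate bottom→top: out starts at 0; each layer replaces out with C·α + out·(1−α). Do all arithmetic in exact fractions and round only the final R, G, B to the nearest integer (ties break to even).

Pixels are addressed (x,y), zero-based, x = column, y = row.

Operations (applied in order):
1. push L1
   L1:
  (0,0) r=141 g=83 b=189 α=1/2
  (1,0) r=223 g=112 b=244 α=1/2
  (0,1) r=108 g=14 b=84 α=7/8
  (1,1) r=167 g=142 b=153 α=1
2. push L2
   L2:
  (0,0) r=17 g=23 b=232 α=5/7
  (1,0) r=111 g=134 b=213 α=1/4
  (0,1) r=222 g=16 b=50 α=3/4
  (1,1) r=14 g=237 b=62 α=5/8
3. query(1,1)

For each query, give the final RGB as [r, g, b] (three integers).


(1,1) stack=L1,L2; from [0,0,0]:
+L1 (α=1) → [167, 142, 153]
+L2 (α=5/8) → [571/8, 1611/8, 769/8]
→ [71, 201, 96]


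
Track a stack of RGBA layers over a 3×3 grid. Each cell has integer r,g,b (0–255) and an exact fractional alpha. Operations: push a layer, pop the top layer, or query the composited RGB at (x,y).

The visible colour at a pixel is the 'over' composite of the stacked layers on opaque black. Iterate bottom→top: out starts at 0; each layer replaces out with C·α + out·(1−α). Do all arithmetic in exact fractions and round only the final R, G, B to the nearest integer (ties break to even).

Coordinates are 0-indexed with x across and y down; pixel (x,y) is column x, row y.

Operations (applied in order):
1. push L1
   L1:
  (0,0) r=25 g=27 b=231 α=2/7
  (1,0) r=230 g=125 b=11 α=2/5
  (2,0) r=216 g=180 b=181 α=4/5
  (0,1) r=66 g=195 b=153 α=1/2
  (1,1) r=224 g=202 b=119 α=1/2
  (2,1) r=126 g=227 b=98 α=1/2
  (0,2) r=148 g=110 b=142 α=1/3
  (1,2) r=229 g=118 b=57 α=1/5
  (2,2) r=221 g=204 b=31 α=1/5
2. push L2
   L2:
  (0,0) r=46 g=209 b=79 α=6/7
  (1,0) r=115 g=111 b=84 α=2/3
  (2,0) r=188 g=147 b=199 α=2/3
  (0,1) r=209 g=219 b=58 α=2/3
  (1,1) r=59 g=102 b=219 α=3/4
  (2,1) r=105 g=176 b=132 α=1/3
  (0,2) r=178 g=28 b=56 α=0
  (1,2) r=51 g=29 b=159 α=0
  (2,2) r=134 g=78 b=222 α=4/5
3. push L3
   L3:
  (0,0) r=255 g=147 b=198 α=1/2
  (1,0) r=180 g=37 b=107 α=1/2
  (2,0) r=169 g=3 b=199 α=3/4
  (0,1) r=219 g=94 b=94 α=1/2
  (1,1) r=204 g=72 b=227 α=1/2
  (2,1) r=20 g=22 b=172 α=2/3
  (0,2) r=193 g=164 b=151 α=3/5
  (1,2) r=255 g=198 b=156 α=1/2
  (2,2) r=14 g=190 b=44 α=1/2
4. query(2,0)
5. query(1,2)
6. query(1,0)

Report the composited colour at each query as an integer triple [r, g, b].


query (2,0) [L1,L2,L3] — begin 0,0,0
after L1 α=4/5: [864/5, 144, 724/5]
after L2 α=2/3: [2744/15, 146, 2714/15]
after L3 α=3/4: [10349/60, 155/4, 11669/60]
= [172, 39, 194]

at x=1,y=2 over L1,L2,L3:
after L1 α=1/5: [229/5, 118/5, 57/5]
after L2 α=0: [229/5, 118/5, 57/5]
after L3 α=1/2: [752/5, 554/5, 837/10]
= [150, 111, 84]

at x=1,y=0 over L1,L2,L3:
after L1 α=2/5: [92, 50, 22/5]
after L2 α=2/3: [322/3, 272/3, 862/15]
after L3 α=1/2: [431/3, 383/6, 2467/30]
→ [144, 64, 82]


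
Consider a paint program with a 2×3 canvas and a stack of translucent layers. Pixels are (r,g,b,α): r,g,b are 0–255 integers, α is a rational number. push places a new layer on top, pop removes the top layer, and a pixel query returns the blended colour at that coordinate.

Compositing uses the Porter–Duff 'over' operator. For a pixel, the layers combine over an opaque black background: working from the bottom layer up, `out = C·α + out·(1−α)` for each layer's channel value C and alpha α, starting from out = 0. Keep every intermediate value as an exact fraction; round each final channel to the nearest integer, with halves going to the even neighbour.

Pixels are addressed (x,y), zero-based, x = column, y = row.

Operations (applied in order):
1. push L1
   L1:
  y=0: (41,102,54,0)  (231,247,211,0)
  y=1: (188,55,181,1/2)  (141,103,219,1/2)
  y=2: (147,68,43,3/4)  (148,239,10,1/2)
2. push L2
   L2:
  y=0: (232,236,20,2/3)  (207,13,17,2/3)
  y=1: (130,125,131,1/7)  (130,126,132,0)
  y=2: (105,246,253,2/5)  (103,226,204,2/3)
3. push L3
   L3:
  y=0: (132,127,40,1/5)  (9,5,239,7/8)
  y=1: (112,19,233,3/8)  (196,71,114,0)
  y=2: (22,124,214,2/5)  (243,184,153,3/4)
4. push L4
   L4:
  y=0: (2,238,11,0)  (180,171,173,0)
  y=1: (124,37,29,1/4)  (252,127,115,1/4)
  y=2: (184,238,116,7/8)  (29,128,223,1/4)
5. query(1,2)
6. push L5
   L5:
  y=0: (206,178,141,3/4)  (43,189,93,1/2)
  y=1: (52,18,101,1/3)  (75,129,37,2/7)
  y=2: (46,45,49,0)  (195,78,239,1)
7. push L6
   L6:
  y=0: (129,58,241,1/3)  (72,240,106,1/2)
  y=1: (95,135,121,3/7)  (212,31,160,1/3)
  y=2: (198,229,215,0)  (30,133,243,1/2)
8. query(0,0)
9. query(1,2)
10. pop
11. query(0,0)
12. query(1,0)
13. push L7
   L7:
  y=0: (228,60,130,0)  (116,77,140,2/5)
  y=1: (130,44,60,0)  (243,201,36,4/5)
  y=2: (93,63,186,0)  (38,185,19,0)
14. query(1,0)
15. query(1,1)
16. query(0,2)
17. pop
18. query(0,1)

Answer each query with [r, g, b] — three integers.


query (1,2) [L1,L2,L3,L4] — begin 0,0,0
after L1 α=1/2: [74, 239/2, 5]
after L2 α=2/3: [280/3, 381/2, 413/3]
after L3 α=3/4: [2467/12, 1485/8, 895/6]
after L4 α=1/4: [2583/16, 5479/32, 1341/8]
→ [161, 171, 168]

query (0,0) [L1,L2,L3,L4,L5,L6] — begin 0,0,0
L1 α=0: [0, 0, 0]
L2 α=2/3: [464/3, 472/3, 40/3]
L3 α=1/5: [2252/15, 2269/15, 56/3]
L4 α=0: [2252/15, 2269/15, 56/3]
L5 α=3/4: [5761/30, 10279/60, 1325/12]
L6 α=1/3: [7696/45, 12019/90, 2771/18]
rounded: [171, 134, 154]

at x=1,y=2 over L1,L2,L3,L4,L5,L6:
+L1 (α=1/2) → [74, 239/2, 5]
+L2 (α=2/3) → [280/3, 381/2, 413/3]
+L3 (α=3/4) → [2467/12, 1485/8, 895/6]
+L4 (α=1/4) → [2583/16, 5479/32, 1341/8]
+L5 (α=1) → [195, 78, 239]
+L6 (α=1/2) → [225/2, 211/2, 241]
→ [112, 106, 241]

(0,0) stack=L1,L2,L3,L4,L5; from [0,0,0]:
+L1 (α=0) → [0, 0, 0]
+L2 (α=2/3) → [464/3, 472/3, 40/3]
+L3 (α=1/5) → [2252/15, 2269/15, 56/3]
+L4 (α=0) → [2252/15, 2269/15, 56/3]
+L5 (α=3/4) → [5761/30, 10279/60, 1325/12]
= [192, 171, 110]

(1,0) stack=L1,L2,L3,L4,L5; from [0,0,0]:
after L1 α=0: [0, 0, 0]
after L2 α=2/3: [138, 26/3, 34/3]
after L3 α=7/8: [201/8, 131/24, 5053/24]
after L4 α=0: [201/8, 131/24, 5053/24]
after L5 α=1/2: [545/16, 4667/48, 7285/48]
rounded: [34, 97, 152]

query (1,0) [L1,L2,L3,L4,L5,L7] — begin 0,0,0
after L1 α=0: [0, 0, 0]
after L2 α=2/3: [138, 26/3, 34/3]
after L3 α=7/8: [201/8, 131/24, 5053/24]
after L4 α=0: [201/8, 131/24, 5053/24]
after L5 α=1/2: [545/16, 4667/48, 7285/48]
after L7 α=2/5: [5347/80, 7131/80, 2353/16]
= [67, 89, 147]

at x=1,y=1 over L1,L2,L3,L4,L5,L7:
after L1 α=1/2: [141/2, 103/2, 219/2]
after L2 α=0: [141/2, 103/2, 219/2]
after L3 α=0: [141/2, 103/2, 219/2]
after L4 α=1/4: [927/8, 563/8, 887/8]
after L5 α=2/7: [5835/56, 697/8, 5027/56]
after L7 α=4/5: [60267/280, 7129/40, 13091/280]
= [215, 178, 47]

query (0,2) [L1,L2,L3,L4,L5,L7] — begin 0,0,0
+L1 (α=3/4) → [441/4, 51, 129/4]
+L2 (α=2/5) → [2163/20, 129, 2411/20]
+L3 (α=2/5) → [7369/100, 127, 15793/100]
+L4 (α=7/8) → [136169/800, 1793/8, 96993/800]
+L5 (α=0) → [136169/800, 1793/8, 96993/800]
+L7 (α=0) → [136169/800, 1793/8, 96993/800]
→ [170, 224, 121]

at x=0,y=1 over L1,L2,L3,L4,L5:
after L1 α=1/2: [94, 55/2, 181/2]
after L2 α=1/7: [694/7, 290/7, 674/7]
after L3 α=3/8: [2911/28, 1849/56, 8263/56]
after L4 α=1/4: [12205/112, 7619/224, 26413/224]
after L5 α=1/3: [5039/56, 9635/336, 12575/112]
rounded: [90, 29, 112]
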